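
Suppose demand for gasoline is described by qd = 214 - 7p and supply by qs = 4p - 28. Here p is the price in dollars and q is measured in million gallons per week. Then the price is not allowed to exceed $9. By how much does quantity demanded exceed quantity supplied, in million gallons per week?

143

In a free market, 214 - 7p = 4p - 28 gives the equilibrium p* = 22, q* = 60.
Because the ceiling (9) lies below the market-clearing price, it is binding.
At p = 9: qd = 214 - 7·9 = 151 and qs = 4·9 - 28 = 8.
Shortage = qd - qs = 151 - 8 = 143.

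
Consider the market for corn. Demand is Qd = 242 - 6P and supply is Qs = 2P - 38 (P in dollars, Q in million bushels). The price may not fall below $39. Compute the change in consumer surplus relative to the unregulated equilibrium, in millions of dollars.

Equilibrium: 242 - 6P = 2P - 38, so 280 = 8P and P* = 35, Q* = 32.
Because the floor (39) lies above the market-clearing price, it is binding.
At P = 39: Qd = 242 - 6·39 = 8 and Qs = 2·39 - 38 = 40.
Consumer surplus without the control is ½ · (121/3 - 35) · 32 = 256/3.
With the floor, consumers buy 8 units at 39, so CS = ½ · (121/3 - 39) · 8 = 16/3.
Change in consumer surplus = 16/3 - 256/3 = -80.

-80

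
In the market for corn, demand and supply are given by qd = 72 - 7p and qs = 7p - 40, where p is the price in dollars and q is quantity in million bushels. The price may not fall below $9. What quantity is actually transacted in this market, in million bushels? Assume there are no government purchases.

9

Setting quantity demanded equal to quantity supplied, 72 - 7p = 7p - 40, gives p* = 8 and q* = 16.
The floor of 9 is above the equilibrium price 8, so it binds.
At p = 9: qd = 72 - 7·9 = 9 and qs = 7·9 - 40 = 23.
The quantity actually transacted is the short side, demand: 9.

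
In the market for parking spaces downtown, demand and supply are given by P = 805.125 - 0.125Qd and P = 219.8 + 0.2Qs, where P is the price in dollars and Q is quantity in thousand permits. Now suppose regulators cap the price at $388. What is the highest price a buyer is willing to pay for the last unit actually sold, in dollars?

700

Rearranging demand gives Qd = 6441 - 8P; rearranging supply gives Qs = 5P - 1099. Without the control the market clears where 6441 - 8P = 5P - 1099, i.e. P* = 580 and Q* = 1801.
Since 388 < 580, the ceiling is binding.
At P = 388: Qd = 6441 - 8·388 = 3337 and Qs = 5·388 - 1099 = 841.
Only 841 units reach the market. On the demand curve, the marginal buyer's willingness to pay at Q = 841 is (6441 - 841)/8 = 700.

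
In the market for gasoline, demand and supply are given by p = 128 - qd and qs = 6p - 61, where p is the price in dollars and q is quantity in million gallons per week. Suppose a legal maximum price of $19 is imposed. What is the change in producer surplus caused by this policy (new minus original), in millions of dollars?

Rearranging demand gives qd = 128 - p. In a free market, 128 - p = 6p - 61 gives the equilibrium p* = 27, q* = 101.
The ceiling of 19 is below the equilibrium price 27, so it binds.
At p = 19: qd = 128 - 19 = 109 and qs = 6·19 - 61 = 53.
Producer surplus without the control is ½ · (27 - 61/6) · 101 = 10201/12.
With the ceiling, producers sell 53 units at 19, so PS = ½ · (19 - 61/6) · 53 = 2809/12.
Change in producer surplus = 2809/12 - 10201/12 = -616.

-616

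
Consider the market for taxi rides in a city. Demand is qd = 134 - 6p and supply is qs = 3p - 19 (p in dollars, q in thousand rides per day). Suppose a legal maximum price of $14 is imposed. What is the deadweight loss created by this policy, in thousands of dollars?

20.25

Without the control the market clears where 134 - 6p = 3p - 19, i.e. p* = 17 and q* = 32.
Since 14 < 17, the ceiling is binding.
At p = 14: qd = 134 - 6·14 = 50 and qs = 3·14 - 19 = 23.
Quantity traded falls to 23. At q = 23 the demand price is (134 - 23)/6 = 18.5 and the supply price is (19 + 23)/3 = 14.
Deadweight loss = ½ · (18.5 - 14) · (32 - 23) = ½ · 4.5 · 9 = 20.25.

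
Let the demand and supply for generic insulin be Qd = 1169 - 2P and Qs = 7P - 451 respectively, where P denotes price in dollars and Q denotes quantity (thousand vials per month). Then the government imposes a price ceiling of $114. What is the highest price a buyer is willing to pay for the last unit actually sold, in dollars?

Equilibrium: 1169 - 2P = 7P - 451, so 1620 = 9P and P* = 180, Q* = 809.
Since 114 < 180, the ceiling is binding.
At P = 114: Qd = 1169 - 2·114 = 941 and Qs = 7·114 - 451 = 347.
Only 347 units reach the market. On the demand curve, the marginal buyer's willingness to pay at Q = 347 is (1169 - 347)/2 = 411.

411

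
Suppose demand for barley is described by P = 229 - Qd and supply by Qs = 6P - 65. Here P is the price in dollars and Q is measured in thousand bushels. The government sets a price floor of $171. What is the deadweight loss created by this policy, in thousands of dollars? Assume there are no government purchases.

Rearranging demand gives Qd = 229 - P. Without the control the market clears where 229 - P = 6P - 65, i.e. P* = 42 and Q* = 187.
Because the floor (171) lies above the market-clearing price, it is binding.
At P = 171: Qd = 229 - 171 = 58 and Qs = 6·171 - 65 = 961.
Quantity traded falls to 58. At Q = 58 the demand price is 229 - 58 = 171 and the supply price is (65 + 58)/6 = 20.5.
Deadweight loss = ½ · (171 - 20.5) · (187 - 58) = ½ · 150.5 · 129 = 9707.25.

9707.25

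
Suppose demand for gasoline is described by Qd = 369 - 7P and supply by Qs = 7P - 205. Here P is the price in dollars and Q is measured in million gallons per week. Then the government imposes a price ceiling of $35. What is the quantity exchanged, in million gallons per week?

40

Without the control the market clears where 369 - 7P = 7P - 205, i.e. P* = 41 and Q* = 82.
Since 35 < 41, the ceiling is binding.
At P = 35: Qd = 369 - 7·35 = 124 and Qs = 7·35 - 205 = 40.
The quantity actually transacted is the short side, supply: 40.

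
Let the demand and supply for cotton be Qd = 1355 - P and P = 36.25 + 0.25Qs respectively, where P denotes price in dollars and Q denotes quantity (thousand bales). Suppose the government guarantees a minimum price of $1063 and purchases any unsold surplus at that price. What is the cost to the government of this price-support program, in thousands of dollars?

4055345

Rearranging supply gives Qs = 4P - 145. In a free market, 1355 - P = 4P - 145 gives the equilibrium P* = 300, Q* = 1055.
Since 1063 > 300, the floor is binding.
At P = 1063: Qd = 1355 - 1063 = 292 and Qs = 4·1063 - 145 = 4107.
Surplus = Qs - Qd = 3815.
Government expenditure = surplus × support price = 3815 × 1063 = 4055345.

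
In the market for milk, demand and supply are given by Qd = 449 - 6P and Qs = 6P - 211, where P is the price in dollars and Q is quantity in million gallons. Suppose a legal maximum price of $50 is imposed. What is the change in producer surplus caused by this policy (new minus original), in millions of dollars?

In a free market, 449 - 6P = 6P - 211 gives the equilibrium P* = 55, Q* = 119.
The ceiling of 50 is below the equilibrium price 55, so it binds.
At P = 50: Qd = 449 - 6·50 = 149 and Qs = 6·50 - 211 = 89.
Producer surplus without the control is ½ · (55 - 211/6) · 119 = 14161/12.
With the ceiling, producers sell 89 units at 50, so PS = ½ · (50 - 211/6) · 89 = 7921/12.
Change in producer surplus = 7921/12 - 14161/12 = -520.

-520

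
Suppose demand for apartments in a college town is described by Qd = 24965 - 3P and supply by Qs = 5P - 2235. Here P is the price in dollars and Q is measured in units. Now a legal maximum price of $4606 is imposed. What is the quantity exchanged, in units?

14765

Without the control the market clears where 24965 - 3P = 5P - 2235, i.e. P* = 3400 and Q* = 14765.
Since 4606 is above P* = 3400, the ceiling does not bind and the free-market outcome prevails.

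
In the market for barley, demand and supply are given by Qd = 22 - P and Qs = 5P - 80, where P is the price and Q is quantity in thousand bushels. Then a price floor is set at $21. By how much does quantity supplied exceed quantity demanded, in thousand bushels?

In a free market, 22 - P = 5P - 80 gives the equilibrium P* = 17, Q* = 5.
Because the floor (21) lies above the market-clearing price, it is binding.
At P = 21: Qd = 22 - 21 = 1 and Qs = 5·21 - 80 = 25.
Surplus = Qs - Qd = 25 - 1 = 24.

24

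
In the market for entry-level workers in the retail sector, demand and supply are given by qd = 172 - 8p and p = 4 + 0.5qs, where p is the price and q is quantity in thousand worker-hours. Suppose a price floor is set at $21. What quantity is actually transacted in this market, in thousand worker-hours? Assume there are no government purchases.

Rearranging supply gives qs = 2p - 8. Equilibrium: 172 - 8p = 2p - 8, so 180 = 10p and p* = 18, q* = 28.
Because the floor (21) lies above the market-clearing price, it is binding.
At p = 21: qd = 172 - 8·21 = 4 and qs = 2·21 - 8 = 34.
The quantity actually transacted is the short side, demand: 4.

4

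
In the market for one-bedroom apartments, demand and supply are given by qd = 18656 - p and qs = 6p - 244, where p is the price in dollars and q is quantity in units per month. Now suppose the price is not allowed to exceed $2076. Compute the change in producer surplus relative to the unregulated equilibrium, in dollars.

Equilibrium: 18656 - p = 6p - 244, so 18900 = 7p and p* = 2700, q* = 15956.
Since 2076 < 2700, the ceiling is binding.
At p = 2076: qd = 18656 - 2076 = 16580 and qs = 6·2076 - 244 = 12212.
Producer surplus without the control is ½ · (2700 - 122/3) · 15956 = 63648484/3.
With the ceiling, producers sell 12212 units at 2076, so PS = ½ · (2076 - 122/3) · 12212 = 37283236/3.
Change in producer surplus = 37283236/3 - 63648484/3 = -8788416.

-8788416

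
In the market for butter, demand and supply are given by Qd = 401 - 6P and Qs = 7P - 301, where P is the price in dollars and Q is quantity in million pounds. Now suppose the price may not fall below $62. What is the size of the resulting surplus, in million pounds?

104

Setting quantity demanded equal to quantity supplied, 401 - 6P = 7P - 301, gives P* = 54 and Q* = 77.
Because the floor (62) lies above the market-clearing price, it is binding.
At P = 62: Qd = 401 - 6·62 = 29 and Qs = 7·62 - 301 = 133.
Surplus = Qs - Qd = 133 - 29 = 104.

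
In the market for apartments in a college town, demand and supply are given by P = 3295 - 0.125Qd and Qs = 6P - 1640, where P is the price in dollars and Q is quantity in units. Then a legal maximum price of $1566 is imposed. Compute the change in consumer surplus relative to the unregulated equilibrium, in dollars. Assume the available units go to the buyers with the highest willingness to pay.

Rearranging demand gives Qd = 26360 - 8P. Without the control the market clears where 26360 - 8P = 6P - 1640, i.e. P* = 2000 and Q* = 10360.
Since 1566 < 2000, the ceiling is binding.
At P = 1566: Qd = 26360 - 8·1566 = 13832 and Qs = 6·1566 - 1640 = 7756.
Consumer surplus without the control is ½ · (3295 - 2000) · 10360 = 6708100.
With the ceiling, 7756 units are sold at 1566 (assume they go to the highest-value buyers). The demand price at Q = 7756 is 2325.5, so CS = ½ · [(3295 - 1566) + (2325.5 - 1566)] · 7756 = 9650403.
Change in consumer surplus = 9650403 - 6708100 = 2942303.

2942303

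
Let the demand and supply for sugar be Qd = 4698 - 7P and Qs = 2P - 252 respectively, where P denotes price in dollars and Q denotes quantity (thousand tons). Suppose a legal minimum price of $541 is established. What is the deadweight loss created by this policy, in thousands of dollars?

0

Setting quantity demanded equal to quantity supplied, 4698 - 7P = 2P - 252, gives P* = 550 and Q* = 848.
The floor of 541 is below the equilibrium price 550, so it is not binding; the market clears at P* = 550, Q* = 848.
Since the control does not bind, no trades are prevented and deadweight loss is zero.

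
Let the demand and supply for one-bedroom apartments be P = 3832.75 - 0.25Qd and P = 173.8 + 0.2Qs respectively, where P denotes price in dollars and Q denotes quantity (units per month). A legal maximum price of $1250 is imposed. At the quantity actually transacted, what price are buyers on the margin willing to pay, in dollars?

2487.5

Rearranging demand gives Qd = 15331 - 4P; rearranging supply gives Qs = 5P - 869. In a free market, 15331 - 4P = 5P - 869 gives the equilibrium P* = 1800, Q* = 8131.
The ceiling of 1250 is below the equilibrium price 1800, so it binds.
At P = 1250: Qd = 15331 - 4·1250 = 10331 and Qs = 5·1250 - 869 = 5381.
Only 5381 units reach the market. On the demand curve, the marginal buyer's willingness to pay at Q = 5381 is (15331 - 5381)/4 = 2487.5.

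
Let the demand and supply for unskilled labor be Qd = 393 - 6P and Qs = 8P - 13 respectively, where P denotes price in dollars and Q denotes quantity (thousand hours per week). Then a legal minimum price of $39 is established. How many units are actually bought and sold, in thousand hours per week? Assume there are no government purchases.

159

In a free market, 393 - 6P = 8P - 13 gives the equilibrium P* = 29, Q* = 219.
Since 39 > 29, the floor is binding.
At P = 39: Qd = 393 - 6·39 = 159 and Qs = 8·39 - 13 = 299.
The quantity actually transacted is the short side, demand: 159.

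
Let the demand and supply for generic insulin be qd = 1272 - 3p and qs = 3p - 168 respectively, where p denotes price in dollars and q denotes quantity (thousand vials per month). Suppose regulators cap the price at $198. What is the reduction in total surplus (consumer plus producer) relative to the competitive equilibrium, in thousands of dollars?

5292

Equilibrium: 1272 - 3p = 3p - 168, so 1440 = 6p and p* = 240, q* = 552.
Since 198 < 240, the ceiling is binding.
At p = 198: qd = 1272 - 3·198 = 678 and qs = 3·198 - 168 = 426.
Quantity traded falls to 426. At q = 426 the demand price is (1272 - 426)/3 = 282 and the supply price is (168 + 426)/3 = 198.
Deadweight loss = ½ · (282 - 198) · (552 - 426) = ½ · 84 · 126 = 5292.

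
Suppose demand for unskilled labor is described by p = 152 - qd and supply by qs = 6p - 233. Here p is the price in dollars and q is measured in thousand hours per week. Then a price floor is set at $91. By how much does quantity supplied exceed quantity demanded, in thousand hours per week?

252

Rearranging demand gives qd = 152 - p. Setting quantity demanded equal to quantity supplied, 152 - p = 6p - 233, gives p* = 55 and q* = 97.
Since 91 > 55, the floor is binding.
At p = 91: qd = 152 - 91 = 61 and qs = 6·91 - 233 = 313.
Surplus = qs - qd = 313 - 61 = 252.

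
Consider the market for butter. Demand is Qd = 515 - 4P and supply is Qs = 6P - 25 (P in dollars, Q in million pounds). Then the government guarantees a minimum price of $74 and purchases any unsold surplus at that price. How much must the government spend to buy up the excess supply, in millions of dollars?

14800

Equilibrium: 515 - 4P = 6P - 25, so 540 = 10P and P* = 54, Q* = 299.
The floor of 74 is above the equilibrium price 54, so it binds.
At P = 74: Qd = 515 - 4·74 = 219 and Qs = 6·74 - 25 = 419.
Surplus = Qs - Qd = 200.
Government expenditure = surplus × support price = 200 × 74 = 14800.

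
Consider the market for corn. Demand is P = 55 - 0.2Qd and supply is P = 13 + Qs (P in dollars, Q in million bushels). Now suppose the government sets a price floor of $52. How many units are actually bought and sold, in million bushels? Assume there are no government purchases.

15

Rearranging demand gives Qd = 275 - 5P; rearranging supply gives Qs = P - 13. Without the control the market clears where 275 - 5P = P - 13, i.e. P* = 48 and Q* = 35.
Because the floor (52) lies above the market-clearing price, it is binding.
At P = 52: Qd = 275 - 5·52 = 15 and Qs = 52 - 13 = 39.
The quantity actually transacted is the short side, demand: 15.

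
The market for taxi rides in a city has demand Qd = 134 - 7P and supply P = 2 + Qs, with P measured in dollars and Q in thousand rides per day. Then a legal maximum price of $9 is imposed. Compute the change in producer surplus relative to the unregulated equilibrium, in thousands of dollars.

Rearranging supply gives Qs = P - 2. In a free market, 134 - 7P = P - 2 gives the equilibrium P* = 17, Q* = 15.
The ceiling of 9 is below the equilibrium price 17, so it binds.
At P = 9: Qd = 134 - 7·9 = 71 and Qs = 9 - 2 = 7.
Producer surplus without the control is ½ · (17 - 2) · 15 = 112.5.
With the ceiling, producers sell 7 units at 9, so PS = ½ · (9 - 2) · 7 = 24.5.
Change in producer surplus = 24.5 - 112.5 = -88.

-88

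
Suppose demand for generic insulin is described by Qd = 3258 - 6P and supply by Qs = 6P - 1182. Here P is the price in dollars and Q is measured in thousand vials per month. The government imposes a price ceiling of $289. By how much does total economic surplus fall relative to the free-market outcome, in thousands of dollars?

Setting quantity demanded equal to quantity supplied, 3258 - 6P = 6P - 1182, gives P* = 370 and Q* = 1038.
Since 289 < 370, the ceiling is binding.
At P = 289: Qd = 3258 - 6·289 = 1524 and Qs = 6·289 - 1182 = 552.
Quantity traded falls to 552. At Q = 552 the demand price is (3258 - 552)/6 = 451 and the supply price is (1182 + 552)/6 = 289.
Deadweight loss = ½ · (451 - 289) · (1038 - 552) = ½ · 162 · 486 = 39366.

39366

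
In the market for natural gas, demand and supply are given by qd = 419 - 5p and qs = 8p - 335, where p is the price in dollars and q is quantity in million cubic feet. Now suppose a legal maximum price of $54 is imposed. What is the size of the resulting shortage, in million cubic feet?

Without the control the market clears where 419 - 5p = 8p - 335, i.e. p* = 58 and q* = 129.
The ceiling of 54 is below the equilibrium price 58, so it binds.
At p = 54: qd = 419 - 5·54 = 149 and qs = 8·54 - 335 = 97.
Shortage = qd - qs = 149 - 97 = 52.

52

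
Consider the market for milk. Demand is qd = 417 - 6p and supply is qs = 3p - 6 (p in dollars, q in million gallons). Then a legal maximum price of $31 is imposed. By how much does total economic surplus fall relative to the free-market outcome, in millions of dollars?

576

In a free market, 417 - 6p = 3p - 6 gives the equilibrium p* = 47, q* = 135.
The ceiling of 31 is below the equilibrium price 47, so it binds.
At p = 31: qd = 417 - 6·31 = 231 and qs = 3·31 - 6 = 87.
Quantity traded falls to 87. At q = 87 the demand price is (417 - 87)/6 = 55 and the supply price is (6 + 87)/3 = 31.
Deadweight loss = ½ · (55 - 31) · (135 - 87) = ½ · 24 · 48 = 576.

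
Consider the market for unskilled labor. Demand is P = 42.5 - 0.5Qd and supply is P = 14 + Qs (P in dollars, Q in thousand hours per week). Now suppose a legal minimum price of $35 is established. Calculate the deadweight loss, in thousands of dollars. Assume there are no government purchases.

Rearranging demand gives Qd = 85 - 2P; rearranging supply gives Qs = P - 14. Equilibrium: 85 - 2P = P - 14, so 99 = 3P and P* = 33, Q* = 19.
Since 35 > 33, the floor is binding.
At P = 35: Qd = 85 - 2·35 = 15 and Qs = 35 - 14 = 21.
Quantity traded falls to 15. At Q = 15 the demand price is (85 - 15)/2 = 35 and the supply price is 14 + 15 = 29.
Deadweight loss = ½ · (35 - 29) · (19 - 15) = ½ · 6 · 4 = 12.

12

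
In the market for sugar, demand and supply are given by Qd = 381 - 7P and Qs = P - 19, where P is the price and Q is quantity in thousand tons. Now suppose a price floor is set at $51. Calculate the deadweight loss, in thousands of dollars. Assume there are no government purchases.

28

Setting quantity demanded equal to quantity supplied, 381 - 7P = P - 19, gives P* = 50 and Q* = 31.
The floor of 51 is above the equilibrium price 50, so it binds.
At P = 51: Qd = 381 - 7·51 = 24 and Qs = 51 - 19 = 32.
Quantity traded falls to 24. At Q = 24 the demand price is (381 - 24)/7 = 51 and the supply price is 19 + 24 = 43.
Deadweight loss = ½ · (51 - 43) · (31 - 24) = ½ · 8 · 7 = 28.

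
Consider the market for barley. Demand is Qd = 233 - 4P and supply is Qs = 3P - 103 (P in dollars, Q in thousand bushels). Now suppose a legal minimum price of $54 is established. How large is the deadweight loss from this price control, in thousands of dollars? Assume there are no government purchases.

Without the control the market clears where 233 - 4P = 3P - 103, i.e. P* = 48 and Q* = 41.
Because the floor (54) lies above the market-clearing price, it is binding.
At P = 54: Qd = 233 - 4·54 = 17 and Qs = 3·54 - 103 = 59.
Quantity traded falls to 17. At Q = 17 the demand price is (233 - 17)/4 = 54 and the supply price is (103 + 17)/3 = 40.
Deadweight loss = ½ · (54 - 40) · (41 - 17) = ½ · 14 · 24 = 168.

168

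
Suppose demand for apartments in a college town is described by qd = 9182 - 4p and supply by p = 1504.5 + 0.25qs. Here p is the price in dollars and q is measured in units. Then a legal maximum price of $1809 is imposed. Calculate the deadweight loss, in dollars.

33124

Rearranging supply gives qs = 4p - 6018. Without the control the market clears where 9182 - 4p = 4p - 6018, i.e. p* = 1900 and q* = 1582.
Since 1809 < 1900, the ceiling is binding.
At p = 1809: qd = 9182 - 4·1809 = 1946 and qs = 4·1809 - 6018 = 1218.
Quantity traded falls to 1218. At q = 1218 the demand price is (9182 - 1218)/4 = 1991 and the supply price is (6018 + 1218)/4 = 1809.
Deadweight loss = ½ · (1991 - 1809) · (1582 - 1218) = ½ · 182 · 364 = 33124.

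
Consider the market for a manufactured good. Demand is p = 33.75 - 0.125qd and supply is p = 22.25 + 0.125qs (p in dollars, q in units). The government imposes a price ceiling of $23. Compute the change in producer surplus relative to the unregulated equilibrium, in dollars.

-130

Rearranging demand gives qd = 270 - 8p; rearranging supply gives qs = 8p - 178. Equilibrium: 270 - 8p = 8p - 178, so 448 = 16p and p* = 28, q* = 46.
The ceiling of 23 is below the equilibrium price 28, so it binds.
At p = 23: qd = 270 - 8·23 = 86 and qs = 8·23 - 178 = 6.
Producer surplus without the control is ½ · (28 - 22.25) · 46 = 132.25.
With the ceiling, producers sell 6 units at 23, so PS = ½ · (23 - 22.25) · 6 = 2.25.
Change in producer surplus = 2.25 - 132.25 = -130.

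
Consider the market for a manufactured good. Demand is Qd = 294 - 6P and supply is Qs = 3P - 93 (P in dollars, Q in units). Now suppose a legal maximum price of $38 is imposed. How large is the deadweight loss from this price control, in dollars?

56.25

In a free market, 294 - 6P = 3P - 93 gives the equilibrium P* = 43, Q* = 36.
Because the ceiling (38) lies below the market-clearing price, it is binding.
At P = 38: Qd = 294 - 6·38 = 66 and Qs = 3·38 - 93 = 21.
Quantity traded falls to 21. At Q = 21 the demand price is (294 - 21)/6 = 45.5 and the supply price is (93 + 21)/3 = 38.
Deadweight loss = ½ · (45.5 - 38) · (36 - 21) = ½ · 7.5 · 15 = 56.25.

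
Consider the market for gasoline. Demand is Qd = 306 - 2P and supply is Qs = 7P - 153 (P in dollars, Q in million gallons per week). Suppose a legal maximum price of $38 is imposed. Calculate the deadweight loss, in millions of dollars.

Equilibrium: 306 - 2P = 7P - 153, so 459 = 9P and P* = 51, Q* = 204.
Because the ceiling (38) lies below the market-clearing price, it is binding.
At P = 38: Qd = 306 - 2·38 = 230 and Qs = 7·38 - 153 = 113.
Quantity traded falls to 113. At Q = 113 the demand price is (306 - 113)/2 = 96.5 and the supply price is (153 + 113)/7 = 38.
Deadweight loss = ½ · (96.5 - 38) · (204 - 113) = ½ · 58.5 · 91 = 2661.75.

2661.75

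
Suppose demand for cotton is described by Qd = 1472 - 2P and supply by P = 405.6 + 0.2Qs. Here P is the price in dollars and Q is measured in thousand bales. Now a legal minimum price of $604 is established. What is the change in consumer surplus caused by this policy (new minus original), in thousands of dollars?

-38272

Rearranging supply gives Qs = 5P - 2028. Setting quantity demanded equal to quantity supplied, 1472 - 2P = 5P - 2028, gives P* = 500 and Q* = 472.
Since 604 > 500, the floor is binding.
At P = 604: Qd = 1472 - 2·604 = 264 and Qs = 5·604 - 2028 = 992.
Consumer surplus without the control is ½ · (736 - 500) · 472 = 55696.
With the floor, consumers buy 264 units at 604, so CS = ½ · (736 - 604) · 264 = 17424.
Change in consumer surplus = 17424 - 55696 = -38272.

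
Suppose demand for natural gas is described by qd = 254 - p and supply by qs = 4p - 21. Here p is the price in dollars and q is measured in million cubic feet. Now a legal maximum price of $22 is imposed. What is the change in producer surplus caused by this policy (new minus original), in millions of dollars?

Without the control the market clears where 254 - p = 4p - 21, i.e. p* = 55 and q* = 199.
The ceiling of 22 is below the equilibrium price 55, so it binds.
At p = 22: qd = 254 - 22 = 232 and qs = 4·22 - 21 = 67.
Producer surplus without the control is ½ · (55 - 5.25) · 199 = 4950.125.
With the ceiling, producers sell 67 units at 22, so PS = ½ · (22 - 5.25) · 67 = 561.125.
Change in producer surplus = 561.125 - 4950.125 = -4389.

-4389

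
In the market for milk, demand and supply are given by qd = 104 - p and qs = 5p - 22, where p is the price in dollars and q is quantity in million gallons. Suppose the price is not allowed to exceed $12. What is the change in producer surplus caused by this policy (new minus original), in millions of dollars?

-544.5

Without the control the market clears where 104 - p = 5p - 22, i.e. p* = 21 and q* = 83.
Because the ceiling (12) lies below the market-clearing price, it is binding.
At p = 12: qd = 104 - 12 = 92 and qs = 5·12 - 22 = 38.
Producer surplus without the control is ½ · (21 - 4.4) · 83 = 688.9.
With the ceiling, producers sell 38 units at 12, so PS = ½ · (12 - 4.4) · 38 = 144.4.
Change in producer surplus = 144.4 - 688.9 = -544.5.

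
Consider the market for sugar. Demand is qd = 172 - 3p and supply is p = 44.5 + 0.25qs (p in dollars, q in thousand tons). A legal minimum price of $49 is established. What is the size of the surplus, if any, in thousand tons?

0

Rearranging supply gives qs = 4p - 178. Setting quantity demanded equal to quantity supplied, 172 - 3p = 4p - 178, gives p* = 50 and q* = 22.
Since 49 is below p* = 50, the floor does not bind and the free-market outcome prevails.
Since the control does not bind, there is no surplus.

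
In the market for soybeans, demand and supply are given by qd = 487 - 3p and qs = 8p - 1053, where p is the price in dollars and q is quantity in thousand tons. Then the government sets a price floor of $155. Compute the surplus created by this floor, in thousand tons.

165

Without the control the market clears where 487 - 3p = 8p - 1053, i.e. p* = 140 and q* = 67.
The floor of 155 is above the equilibrium price 140, so it binds.
At p = 155: qd = 487 - 3·155 = 22 and qs = 8·155 - 1053 = 187.
Surplus = qs - qd = 187 - 22 = 165.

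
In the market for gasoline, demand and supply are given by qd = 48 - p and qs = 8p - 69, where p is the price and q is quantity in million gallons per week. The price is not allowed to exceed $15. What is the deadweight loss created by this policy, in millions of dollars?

Equilibrium: 48 - p = 8p - 69, so 117 = 9p and p* = 13, q* = 35.
Since 15 is above p* = 13, the ceiling does not bind and the free-market outcome prevails.
Since the control does not bind, no trades are prevented and deadweight loss is zero.

0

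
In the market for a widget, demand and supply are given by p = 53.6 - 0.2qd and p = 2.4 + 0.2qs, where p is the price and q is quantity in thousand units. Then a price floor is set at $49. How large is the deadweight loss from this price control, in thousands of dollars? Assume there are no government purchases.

Rearranging demand gives qd = 268 - 5p; rearranging supply gives qs = 5p - 12. Setting quantity demanded equal to quantity supplied, 268 - 5p = 5p - 12, gives p* = 28 and q* = 128.
The floor of 49 is above the equilibrium price 28, so it binds.
At p = 49: qd = 268 - 5·49 = 23 and qs = 5·49 - 12 = 233.
Quantity traded falls to 23. At q = 23 the demand price is (268 - 23)/5 = 49 and the supply price is (12 + 23)/5 = 7.
Deadweight loss = ½ · (49 - 7) · (128 - 23) = ½ · 42 · 105 = 2205.

2205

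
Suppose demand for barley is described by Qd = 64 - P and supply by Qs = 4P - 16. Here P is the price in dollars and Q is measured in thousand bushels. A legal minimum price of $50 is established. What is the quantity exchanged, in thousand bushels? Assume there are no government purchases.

Without the control the market clears where 64 - P = 4P - 16, i.e. P* = 16 and Q* = 48.
Because the floor (50) lies above the market-clearing price, it is binding.
At P = 50: Qd = 64 - 50 = 14 and Qs = 4·50 - 16 = 184.
The quantity actually transacted is the short side, demand: 14.

14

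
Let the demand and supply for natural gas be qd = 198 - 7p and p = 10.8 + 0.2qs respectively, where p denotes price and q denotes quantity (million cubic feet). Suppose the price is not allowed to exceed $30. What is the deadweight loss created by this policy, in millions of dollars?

Rearranging supply gives qs = 5p - 54. Setting quantity demanded equal to quantity supplied, 198 - 7p = 5p - 54, gives p* = 21 and q* = 51.
Since 30 is above p* = 21, the ceiling does not bind and the free-market outcome prevails.
Since the control does not bind, no trades are prevented and deadweight loss is zero.

0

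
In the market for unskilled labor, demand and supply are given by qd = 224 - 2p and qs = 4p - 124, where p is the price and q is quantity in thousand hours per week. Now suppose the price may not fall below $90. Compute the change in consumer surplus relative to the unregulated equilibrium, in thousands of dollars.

Equilibrium: 224 - 2p = 4p - 124, so 348 = 6p and p* = 58, q* = 108.
Because the floor (90) lies above the market-clearing price, it is binding.
At p = 90: qd = 224 - 2·90 = 44 and qs = 4·90 - 124 = 236.
Consumer surplus without the control is ½ · (112 - 58) · 108 = 2916.
With the floor, consumers buy 44 units at 90, so CS = ½ · (112 - 90) · 44 = 484.
Change in consumer surplus = 484 - 2916 = -2432.

-2432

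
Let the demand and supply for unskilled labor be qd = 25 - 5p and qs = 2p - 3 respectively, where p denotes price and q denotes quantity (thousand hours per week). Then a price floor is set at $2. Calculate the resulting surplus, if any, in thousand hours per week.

0

In a free market, 25 - 5p = 2p - 3 gives the equilibrium p* = 4, q* = 5.
Since 2 is below p* = 4, the floor does not bind and the free-market outcome prevails.
Since the control does not bind, there is no surplus.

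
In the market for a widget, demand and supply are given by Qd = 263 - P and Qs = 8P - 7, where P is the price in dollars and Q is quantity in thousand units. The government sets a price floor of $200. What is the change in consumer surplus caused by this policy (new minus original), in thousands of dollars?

-25160

Without the control the market clears where 263 - P = 8P - 7, i.e. P* = 30 and Q* = 233.
Since 200 > 30, the floor is binding.
At P = 200: Qd = 263 - 200 = 63 and Qs = 8·200 - 7 = 1593.
Consumer surplus without the control is ½ · (263 - 30) · 233 = 27144.5.
With the floor, consumers buy 63 units at 200, so CS = ½ · (263 - 200) · 63 = 1984.5.
Change in consumer surplus = 1984.5 - 27144.5 = -25160.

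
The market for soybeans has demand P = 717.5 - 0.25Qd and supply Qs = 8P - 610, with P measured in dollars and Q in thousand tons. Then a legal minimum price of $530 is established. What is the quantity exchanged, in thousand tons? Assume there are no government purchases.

Rearranging demand gives Qd = 2870 - 4P. In a free market, 2870 - 4P = 8P - 610 gives the equilibrium P* = 290, Q* = 1710.
The floor of 530 is above the equilibrium price 290, so it binds.
At P = 530: Qd = 2870 - 4·530 = 750 and Qs = 8·530 - 610 = 3630.
The quantity actually transacted is the short side, demand: 750.

750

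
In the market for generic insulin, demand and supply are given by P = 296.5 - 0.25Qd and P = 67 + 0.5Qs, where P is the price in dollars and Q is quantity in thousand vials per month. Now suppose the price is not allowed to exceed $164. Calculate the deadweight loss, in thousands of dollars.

Rearranging demand gives Qd = 1186 - 4P; rearranging supply gives Qs = 2P - 134. Setting quantity demanded equal to quantity supplied, 1186 - 4P = 2P - 134, gives P* = 220 and Q* = 306.
Since 164 < 220, the ceiling is binding.
At P = 164: Qd = 1186 - 4·164 = 530 and Qs = 2·164 - 134 = 194.
Quantity traded falls to 194. At Q = 194 the demand price is (1186 - 194)/4 = 248 and the supply price is (134 + 194)/2 = 164.
Deadweight loss = ½ · (248 - 164) · (306 - 194) = ½ · 84 · 112 = 4704.

4704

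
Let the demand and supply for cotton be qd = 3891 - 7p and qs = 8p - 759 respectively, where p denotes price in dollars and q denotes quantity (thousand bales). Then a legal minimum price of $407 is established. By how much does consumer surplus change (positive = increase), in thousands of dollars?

Without the control the market clears where 3891 - 7p = 8p - 759, i.e. p* = 310 and q* = 1721.
Because the floor (407) lies above the market-clearing price, it is binding.
At p = 407: qd = 3891 - 7·407 = 1042 and qs = 8·407 - 759 = 2497.
Consumer surplus without the control is ½ · (3891/7 - 310) · 1721 = 2961841/14.
With the floor, consumers buy 1042 units at 407, so CS = ½ · (3891/7 - 407) · 1042 = 542882/7.
Change in consumer surplus = 542882/7 - 2961841/14 = -134005.5.

-134005.5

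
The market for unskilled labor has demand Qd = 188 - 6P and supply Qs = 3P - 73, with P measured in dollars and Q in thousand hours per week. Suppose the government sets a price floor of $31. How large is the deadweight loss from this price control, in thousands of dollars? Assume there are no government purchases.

36

Equilibrium: 188 - 6P = 3P - 73, so 261 = 9P and P* = 29, Q* = 14.
Because the floor (31) lies above the market-clearing price, it is binding.
At P = 31: Qd = 188 - 6·31 = 2 and Qs = 3·31 - 73 = 20.
Quantity traded falls to 2. At Q = 2 the demand price is (188 - 2)/6 = 31 and the supply price is (73 + 2)/3 = 25.
Deadweight loss = ½ · (31 - 25) · (14 - 2) = ½ · 6 · 12 = 36.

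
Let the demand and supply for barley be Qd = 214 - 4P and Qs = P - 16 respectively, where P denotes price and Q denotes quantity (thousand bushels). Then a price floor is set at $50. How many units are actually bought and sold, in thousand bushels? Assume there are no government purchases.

14

Setting quantity demanded equal to quantity supplied, 214 - 4P = P - 16, gives P* = 46 and Q* = 30.
The floor of 50 is above the equilibrium price 46, so it binds.
At P = 50: Qd = 214 - 4·50 = 14 and Qs = 50 - 16 = 34.
The quantity actually transacted is the short side, demand: 14.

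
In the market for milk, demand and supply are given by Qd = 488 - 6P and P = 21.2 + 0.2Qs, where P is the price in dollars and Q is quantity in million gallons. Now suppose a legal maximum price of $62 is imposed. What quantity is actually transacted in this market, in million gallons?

164

Rearranging supply gives Qs = 5P - 106. Equilibrium: 488 - 6P = 5P - 106, so 594 = 11P and P* = 54, Q* = 164.
Since 62 is above P* = 54, the ceiling does not bind and the free-market outcome prevails.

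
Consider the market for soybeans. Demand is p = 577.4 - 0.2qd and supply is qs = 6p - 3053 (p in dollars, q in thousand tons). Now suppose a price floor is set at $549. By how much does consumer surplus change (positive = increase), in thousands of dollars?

-1480.5

Rearranging demand gives qd = 2887 - 5p. Without the control the market clears where 2887 - 5p = 6p - 3053, i.e. p* = 540 and q* = 187.
The floor of 549 is above the equilibrium price 540, so it binds.
At p = 549: qd = 2887 - 5·549 = 142 and qs = 6·549 - 3053 = 241.
Consumer surplus without the control is ½ · (577.4 - 540) · 187 = 3496.9.
With the floor, consumers buy 142 units at 549, so CS = ½ · (577.4 - 549) · 142 = 2016.4.
Change in consumer surplus = 2016.4 - 3496.9 = -1480.5.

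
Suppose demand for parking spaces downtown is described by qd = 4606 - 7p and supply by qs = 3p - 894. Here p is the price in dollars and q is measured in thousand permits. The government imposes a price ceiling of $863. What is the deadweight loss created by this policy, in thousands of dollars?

Without the control the market clears where 4606 - 7p = 3p - 894, i.e. p* = 550 and q* = 756.
The ceiling of 863 is above the equilibrium price 550, so it is not binding; the market clears at p* = 550, q* = 756.
Since the control does not bind, no trades are prevented and deadweight loss is zero.

0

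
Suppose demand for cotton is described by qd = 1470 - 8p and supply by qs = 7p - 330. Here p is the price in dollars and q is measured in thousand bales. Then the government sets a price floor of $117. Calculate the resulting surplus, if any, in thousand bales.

0

Equilibrium: 1470 - 8p = 7p - 330, so 1800 = 15p and p* = 120, q* = 510.
Since 117 is below p* = 120, the floor does not bind and the free-market outcome prevails.
Since the control does not bind, there is no surplus.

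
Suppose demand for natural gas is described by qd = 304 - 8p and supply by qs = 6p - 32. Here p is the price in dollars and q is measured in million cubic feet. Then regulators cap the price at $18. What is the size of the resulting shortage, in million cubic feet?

Without the control the market clears where 304 - 8p = 6p - 32, i.e. p* = 24 and q* = 112.
The ceiling of 18 is below the equilibrium price 24, so it binds.
At p = 18: qd = 304 - 8·18 = 160 and qs = 6·18 - 32 = 76.
Shortage = qd - qs = 160 - 76 = 84.

84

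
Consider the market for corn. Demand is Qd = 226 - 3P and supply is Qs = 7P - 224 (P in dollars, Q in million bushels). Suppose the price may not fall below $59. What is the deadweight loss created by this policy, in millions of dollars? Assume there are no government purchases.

Without the control the market clears where 226 - 3P = 7P - 224, i.e. P* = 45 and Q* = 91.
The floor of 59 is above the equilibrium price 45, so it binds.
At P = 59: Qd = 226 - 3·59 = 49 and Qs = 7·59 - 224 = 189.
Quantity traded falls to 49. At Q = 49 the demand price is (226 - 49)/3 = 59 and the supply price is (224 + 49)/7 = 39.
Deadweight loss = ½ · (59 - 39) · (91 - 49) = ½ · 20 · 42 = 420.

420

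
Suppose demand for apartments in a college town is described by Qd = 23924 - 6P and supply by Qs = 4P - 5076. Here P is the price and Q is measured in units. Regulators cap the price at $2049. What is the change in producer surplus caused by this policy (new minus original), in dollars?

Setting quantity demanded equal to quantity supplied, 23924 - 6P = 4P - 5076, gives P* = 2900 and Q* = 6524.
The ceiling of 2049 is below the equilibrium price 2900, so it binds.
At P = 2049: Qd = 23924 - 6·2049 = 11630 and Qs = 4·2049 - 5076 = 3120.
Producer surplus without the control is ½ · (2900 - 1269) · 6524 = 5320322.
With the ceiling, producers sell 3120 units at 2049, so PS = ½ · (2049 - 1269) · 3120 = 1216800.
Change in producer surplus = 1216800 - 5320322 = -4103522.

-4103522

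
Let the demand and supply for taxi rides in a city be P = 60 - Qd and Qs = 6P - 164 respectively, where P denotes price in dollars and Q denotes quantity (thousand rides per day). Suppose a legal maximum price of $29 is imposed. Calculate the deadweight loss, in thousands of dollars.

Rearranging demand gives Qd = 60 - P. Without the control the market clears where 60 - P = 6P - 164, i.e. P* = 32 and Q* = 28.
The ceiling of 29 is below the equilibrium price 32, so it binds.
At P = 29: Qd = 60 - 29 = 31 and Qs = 6·29 - 164 = 10.
Quantity traded falls to 10. At Q = 10 the demand price is 60 - 10 = 50 and the supply price is (164 + 10)/6 = 29.
Deadweight loss = ½ · (50 - 29) · (28 - 10) = ½ · 21 · 18 = 189.

189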